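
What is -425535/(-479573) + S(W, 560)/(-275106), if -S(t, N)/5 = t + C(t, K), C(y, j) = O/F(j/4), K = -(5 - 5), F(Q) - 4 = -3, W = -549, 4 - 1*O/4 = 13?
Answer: 2965755915/3382907942 ≈ 0.87669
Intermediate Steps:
O = -36 (O = 16 - 4*13 = 16 - 52 = -36)
F(Q) = 1 (F(Q) = 4 - 3 = 1)
K = 0 (K = -1*0 = 0)
C(y, j) = -36 (C(y, j) = -36/1 = -36*1 = -36)
S(t, N) = 180 - 5*t (S(t, N) = -5*(t - 36) = -5*(-36 + t) = 180 - 5*t)
-425535/(-479573) + S(W, 560)/(-275106) = -425535/(-479573) + (180 - 5*(-549))/(-275106) = -425535*(-1/479573) + (180 + 2745)*(-1/275106) = 425535/479573 + 2925*(-1/275106) = 425535/479573 - 75/7054 = 2965755915/3382907942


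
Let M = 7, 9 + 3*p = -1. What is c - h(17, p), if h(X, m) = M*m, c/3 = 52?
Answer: 538/3 ≈ 179.33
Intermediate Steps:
p = -10/3 (p = -3 + (⅓)*(-1) = -3 - ⅓ = -10/3 ≈ -3.3333)
c = 156 (c = 3*52 = 156)
h(X, m) = 7*m
c - h(17, p) = 156 - 7*(-10)/3 = 156 - 1*(-70/3) = 156 + 70/3 = 538/3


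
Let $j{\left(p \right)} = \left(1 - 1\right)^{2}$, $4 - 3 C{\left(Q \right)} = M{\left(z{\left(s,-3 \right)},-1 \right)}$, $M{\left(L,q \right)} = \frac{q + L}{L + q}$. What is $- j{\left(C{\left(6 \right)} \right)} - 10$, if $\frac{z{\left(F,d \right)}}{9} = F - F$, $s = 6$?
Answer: $-10$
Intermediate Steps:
$z{\left(F,d \right)} = 0$ ($z{\left(F,d \right)} = 9 \left(F - F\right) = 9 \cdot 0 = 0$)
$M{\left(L,q \right)} = 1$ ($M{\left(L,q \right)} = \frac{L + q}{L + q} = 1$)
$C{\left(Q \right)} = 1$ ($C{\left(Q \right)} = \frac{4}{3} - \frac{1}{3} = 1$)
$j{\left(p \right)} = 0$ ($j{\left(p \right)} = 0^{2} = 0$)
$- j{\left(C{\left(6 \right)} \right)} - 10 = \left(-1\right) 0 - 10 = 0 - 10 = -10$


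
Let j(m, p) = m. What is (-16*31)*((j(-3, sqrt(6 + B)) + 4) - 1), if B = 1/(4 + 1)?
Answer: 0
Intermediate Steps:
B = 1/5 ≈ 0.20000
(-16*31)*((j(-3, sqrt(6 + B)) + 4) - 1) = (-16*31)*((-3 + 4) - 1) = -496*(1 - 1) = -496*0 = 0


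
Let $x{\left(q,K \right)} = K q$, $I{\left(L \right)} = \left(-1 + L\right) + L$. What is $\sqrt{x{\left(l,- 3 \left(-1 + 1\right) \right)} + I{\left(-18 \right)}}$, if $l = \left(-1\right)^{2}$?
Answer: $i \sqrt{37} \approx 6.0828 i$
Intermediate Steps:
$l = 1$
$I{\left(L \right)} = -1 + 2 L$
$\sqrt{x{\left(l,- 3 \left(-1 + 1\right) \right)} + I{\left(-18 \right)}} = \sqrt{- 3 \left(-1 + 1\right) 1 + \left(-1 + 2 \left(-18\right)\right)} = \sqrt{\left(-3\right) 0 \cdot 1 - 37} = \sqrt{0 \cdot 1 - 37} = \sqrt{0 - 37} = \sqrt{-37} = i \sqrt{37}$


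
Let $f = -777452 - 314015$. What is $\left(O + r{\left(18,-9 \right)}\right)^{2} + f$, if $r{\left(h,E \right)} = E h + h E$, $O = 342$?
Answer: $-1091143$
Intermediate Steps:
$r{\left(h,E \right)} = 2 E h$ ($r{\left(h,E \right)} = E h + E h = 2 E h$)
$f = -1091467$ ($f = -777452 - 314015 = -1091467$)
$\left(O + r{\left(18,-9 \right)}\right)^{2} + f = \left(342 + 2 \left(-9\right) 18\right)^{2} - 1091467 = \left(342 - 324\right)^{2} - 1091467 = 18^{2} - 1091467 = 324 - 1091467 = -1091143$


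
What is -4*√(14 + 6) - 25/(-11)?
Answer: 25/11 - 8*√5 ≈ -15.616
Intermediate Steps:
-4*√(14 + 6) - 25/(-11) = -8*√5 - 25*(-1/11) = -8*√5 + 25/11 = 25/11 - 8*√5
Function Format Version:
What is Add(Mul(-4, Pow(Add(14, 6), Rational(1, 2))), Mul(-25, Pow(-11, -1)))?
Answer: Add(Rational(25, 11), Mul(-8, Pow(5, Rational(1, 2)))) ≈ -15.616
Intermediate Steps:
Add(Mul(-4, Pow(Add(14, 6), Rational(1, 2))), Mul(-25, Pow(-11, -1))) = Add(Mul(-4, Pow(20, Rational(1, 2))), Mul(-25, Rational(-1, 11))) = Add(Mul(-4, Mul(2, Pow(5, Rational(1, 2)))), Rational(25, 11)) = Add(Mul(-8, Pow(5, Rational(1, 2))), Rational(25, 11)) = Add(Rational(25, 11), Mul(-8, Pow(5, Rational(1, 2))))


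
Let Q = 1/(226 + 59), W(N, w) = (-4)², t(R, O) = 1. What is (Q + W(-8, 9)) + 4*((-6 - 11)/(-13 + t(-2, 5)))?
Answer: 6176/285 ≈ 21.670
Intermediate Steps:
W(N, w) = 16
Q = 1/285 ≈ 0.0035088
(Q + W(-8, 9)) + 4*((-6 - 11)/(-13 + t(-2, 5))) = (1/285 + 16) + 4*((-6 - 11)/(-13 + 1)) = 4561/285 + 4*(-17/(-12)) = 4561/285 + 4*(-17*(-1/12)) = 4561/285 + 4*(17/12) = 4561/285 + 17/3 = 6176/285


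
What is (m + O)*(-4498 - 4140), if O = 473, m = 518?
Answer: -8560258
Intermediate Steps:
(m + O)*(-4498 - 4140) = (518 + 473)*(-4498 - 4140) = 991*(-8638) = -8560258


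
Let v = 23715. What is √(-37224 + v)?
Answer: 3*I*√1501 ≈ 116.23*I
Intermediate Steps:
√(-37224 + v) = √(-37224 + 23715) = √(-13509) = 3*I*√1501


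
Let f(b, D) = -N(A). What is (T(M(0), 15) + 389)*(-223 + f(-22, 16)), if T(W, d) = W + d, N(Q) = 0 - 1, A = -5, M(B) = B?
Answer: -89688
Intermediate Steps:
N(Q) = -1
f(b, D) = 1 (f(b, D) = -1*(-1) = 1)
(T(M(0), 15) + 389)*(-223 + f(-22, 16)) = ((0 + 15) + 389)*(-223 + 1) = (15 + 389)*(-222) = 404*(-222) = -89688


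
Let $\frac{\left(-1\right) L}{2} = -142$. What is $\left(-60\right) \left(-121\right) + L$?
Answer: $7544$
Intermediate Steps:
$L = 284$ ($L = \left(-2\right) \left(-142\right) = 284$)
$\left(-60\right) \left(-121\right) + L = \left(-60\right) \left(-121\right) + 284 = 7260 + 284 = 7544$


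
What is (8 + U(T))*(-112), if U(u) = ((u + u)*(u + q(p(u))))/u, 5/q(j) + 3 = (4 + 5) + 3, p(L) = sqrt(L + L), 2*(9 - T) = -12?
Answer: -39424/9 ≈ -4380.4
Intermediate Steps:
T = 15 (T = 9 - 1/2*(-12) = 9 + 6 = 15)
p(L) = sqrt(2)*sqrt(L) (p(L) = sqrt(2*L) = sqrt(2)*sqrt(L))
q(j) = 5/9 (q(j) = 5/(-3 + ((4 + 5) + 3)) = 5/(-3 + (9 + 3)) = 5/(-3 + 12) = 5/9)
U(u) = 10/9 + 2*u (U(u) = ((u + u)*(u + 5/9))/u = ((2*u)*(5/9 + u))/u = (2*u*(5/9 + u))/u = 10/9 + 2*u)
(8 + U(T))*(-112) = (8 + (10/9 + 2*15))*(-112) = (8 + (10/9 + 30))*(-112) = (8 + 280/9)*(-112) = (352/9)*(-112) = -39424/9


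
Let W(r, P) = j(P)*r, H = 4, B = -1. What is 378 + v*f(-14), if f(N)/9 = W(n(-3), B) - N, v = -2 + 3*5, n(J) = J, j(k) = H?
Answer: 612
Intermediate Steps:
j(k) = 4
W(r, P) = 4*r
v = 13 (v = -2 + 15 = 13)
f(N) = -108 - 9*N (f(N) = 9*(4*(-3) - N) = 9*(-12 - N) = -108 - 9*N)
378 + v*f(-14) = 378 + 13*(-108 - 9*(-14)) = 378 + 13*(-108 + 126) = 378 + 13*18 = 378 + 234 = 612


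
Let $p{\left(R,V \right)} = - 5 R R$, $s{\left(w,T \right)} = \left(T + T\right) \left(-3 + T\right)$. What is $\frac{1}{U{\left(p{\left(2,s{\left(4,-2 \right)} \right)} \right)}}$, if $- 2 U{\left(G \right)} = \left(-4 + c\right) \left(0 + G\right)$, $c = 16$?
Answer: $\frac{1}{120} \approx 0.0083333$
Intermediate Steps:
$s{\left(w,T \right)} = 2 T \left(-3 + T\right)$
$p{\left(R,V \right)} = - 5 R^{2}$
$U{\left(G \right)} = - 6 G$ ($U{\left(G \right)} = - \frac{\left(-4 + 16\right) \left(0 + G\right)}{2} = - \frac{12 G}{2} = - 6 G$)
$\frac{1}{U{\left(p{\left(2,s{\left(4,-2 \right)} \right)} \right)}} = \frac{1}{\left(-6\right) \left(- 5 \cdot 2^{2}\right)} = \frac{1}{\left(-6\right) \left(\left(-5\right) 4\right)} = \frac{1}{\left(-6\right) \left(-20\right)} = \frac{1}{120}$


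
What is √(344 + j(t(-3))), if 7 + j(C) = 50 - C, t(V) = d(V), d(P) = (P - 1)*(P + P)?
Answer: 11*√3 ≈ 19.053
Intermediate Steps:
d(P) = 2*P*(-1 + P) (d(P) = (-1 + P)*(2*P) = 2*P*(-1 + P))
t(V) = 2*V*(-1 + V)
j(C) = 43 - C (j(C) = -7 + (50 - C) = 43 - C)
√(344 + j(t(-3))) = √(344 + (43 - 2*(-3)*(-1 - 3))) = √(344 + (43 - 2*(-3)*(-4))) = √(344 + (43 - 1*24)) = √(344 + (43 - 24)) = √(344 + 19) = √363 = 11*√3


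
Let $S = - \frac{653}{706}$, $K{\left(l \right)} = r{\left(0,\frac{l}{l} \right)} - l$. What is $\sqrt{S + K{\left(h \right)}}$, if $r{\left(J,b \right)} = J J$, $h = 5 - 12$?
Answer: $\frac{\sqrt{3028034}}{706} \approx 2.4648$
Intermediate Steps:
$h = -7$ ($h = 5 - 12 = -7$)
$r{\left(J,b \right)} = J^{2}$
$K{\left(l \right)} = - l$ ($K{\left(l \right)} = 0^{2} - l = 0 - l = - l$)
$S = - \frac{653}{706}$ ($S = \left(-653\right) \frac{1}{706} = - \frac{653}{706} \approx -0.92493$)
$\sqrt{S + K{\left(h \right)}} = \sqrt{- \frac{653}{706} - -7} = \sqrt{- \frac{653}{706} + 7} = \sqrt{\frac{4289}{706}} = \frac{\sqrt{3028034}}{706}$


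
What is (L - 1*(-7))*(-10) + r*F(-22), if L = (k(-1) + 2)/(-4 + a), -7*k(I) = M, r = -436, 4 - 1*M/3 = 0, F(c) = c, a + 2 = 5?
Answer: 66674/7 ≈ 9524.9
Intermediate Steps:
a = 3 (a = -2 + 5 = 3)
M = 12 (M = 12 - 3*0 = 12 + 0 = 12)
k(I) = -12/7 (k(I) = -⅐*12 = -12/7)
L = -2/7 (L = (-12/7 + 2)/(-4 + 3) = (2/7)/(-1) = (2/7)*(-1) = -2/7 ≈ -0.28571)
(L - 1*(-7))*(-10) + r*F(-22) = (-2/7 - 1*(-7))*(-10) - 436*(-22) = (-2/7 + 7)*(-10) + 9592 = (47/7)*(-10) + 9592 = -470/7 + 9592 = 66674/7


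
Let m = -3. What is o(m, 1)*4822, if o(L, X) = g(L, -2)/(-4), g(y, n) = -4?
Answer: 4822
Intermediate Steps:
o(L, X) = 1 (o(L, X) = -4/(-4) = -4*(-1/4) = 1)
o(m, 1)*4822 = 1*4822 = 4822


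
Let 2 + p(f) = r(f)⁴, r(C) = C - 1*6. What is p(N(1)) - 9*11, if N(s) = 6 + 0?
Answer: -101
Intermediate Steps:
N(s) = 6
r(C) = -6 + C (r(C) = C - 6 = -6 + C)
p(f) = -2 + (-6 + f)⁴
p(N(1)) - 9*11 = (-2 + (-6 + 6)⁴) - 9*11 = (-2 + 0⁴) - 99 = (-2 + 0) - 99 = -2 - 99 = -101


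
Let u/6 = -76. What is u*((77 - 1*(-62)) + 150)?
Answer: -131784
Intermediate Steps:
u = -456 (u = 6*(-76) = -456)
u*((77 - 1*(-62)) + 150) = -456*((77 - 1*(-62)) + 150) = -456*((77 + 62) + 150) = -456*(139 + 150) = -456*289 = -131784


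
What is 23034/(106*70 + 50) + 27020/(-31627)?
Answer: 87776153/39375615 ≈ 2.2292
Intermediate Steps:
23034/(106*70 + 50) + 27020/(-31627) = 23034/(7420 + 50) + 27020*(-1/31627) = 23034/7470 - 27020/31627 = 23034*(1/7470) - 27020/31627 = 3839/1245 - 27020/31627 = 87776153/39375615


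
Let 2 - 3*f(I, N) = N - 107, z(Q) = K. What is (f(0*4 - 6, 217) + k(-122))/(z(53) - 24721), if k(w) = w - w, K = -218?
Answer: 4/2771 ≈ 0.0014435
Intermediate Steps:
z(Q) = -218
f(I, N) = 109/3 - N/3 (f(I, N) = 2/3 - (N - 107)/3 = 2/3 - (-107 + N)/3 = 2/3 + (107/3 - N/3) = 109/3 - N/3)
k(w) = 0
(f(0*4 - 6, 217) + k(-122))/(z(53) - 24721) = ((109/3 - 1/3*217) + 0)/(-218 - 24721) = ((109/3 - 217/3) + 0)/(-24939) = (-36 + 0)*(-1/24939) = -36*(-1/24939) = 4/2771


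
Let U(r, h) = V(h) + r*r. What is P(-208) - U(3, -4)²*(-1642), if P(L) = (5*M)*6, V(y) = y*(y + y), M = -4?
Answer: 2760082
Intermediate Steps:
V(y) = 2*y² (V(y) = y*(2*y) = 2*y²)
U(r, h) = r² + 2*h² (U(r, h) = 2*h² + r*r = 2*h² + r² = r² + 2*h²)
P(L) = -120 (P(L) = (5*(-4))*6 = -20*6 = -120)
P(-208) - U(3, -4)²*(-1642) = -120 - (3² + 2*(-4)²)²*(-1642) = -120 - (9 + 2*16)²*(-1642) = -120 - (9 + 32)²*(-1642) = -120 - 41²*(-1642) = -120 - 1681*(-1642) = -120 - 1*(-2760202) = -120 + 2760202 = 2760082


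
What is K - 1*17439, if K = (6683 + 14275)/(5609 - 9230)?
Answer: -21055859/1207 ≈ -17445.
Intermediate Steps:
K = -6986/1207 (K = 20958/(-3621) = 20958*(-1/3621) = -6986/1207 ≈ -5.7879)
K - 1*17439 = -6986/1207 - 1*17439 = -6986/1207 - 17439 = -21055859/1207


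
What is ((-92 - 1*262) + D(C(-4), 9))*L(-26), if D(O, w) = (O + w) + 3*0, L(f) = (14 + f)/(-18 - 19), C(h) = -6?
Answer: -4212/37 ≈ -113.84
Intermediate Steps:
L(f) = -14/37 - f/37 (L(f) = (14 + f)/(-37) = (14 + f)*(-1/37) = -14/37 - f/37)
D(O, w) = O + w (D(O, w) = (O + w) + 0 = O + w)
((-92 - 1*262) + D(C(-4), 9))*L(-26) = ((-92 - 1*262) + (-6 + 9))*(-14/37 - 1/37*(-26)) = ((-92 - 262) + 3)*(-14/37 + 26/37) = (-354 + 3)*(12/37) = -351*12/37 = -4212/37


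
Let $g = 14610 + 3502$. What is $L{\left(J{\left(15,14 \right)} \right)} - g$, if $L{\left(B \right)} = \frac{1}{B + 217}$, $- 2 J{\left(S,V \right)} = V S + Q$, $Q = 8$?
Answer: $- \frac{1956095}{108} \approx -18112.0$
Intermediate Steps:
$J{\left(S,V \right)} = -4 - \frac{S V}{2}$ ($J{\left(S,V \right)} = - \frac{V S + 8}{2} = - \frac{S V + 8}{2} = - \frac{8 + S V}{2} = -4 - \frac{S V}{2}$)
$L{\left(B \right)} = \frac{1}{217 + B}$
$g = 18112$
$L{\left(J{\left(15,14 \right)} \right)} - g = \frac{1}{217 - \left(4 + \frac{15}{2} \cdot 14\right)} - 18112 = \frac{1}{217 - 109} - 18112 = \frac{1}{108} - 18112 = - \frac{1956095}{108}$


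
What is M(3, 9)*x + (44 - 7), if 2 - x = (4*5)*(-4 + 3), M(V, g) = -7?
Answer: -117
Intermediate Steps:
x = 22 (x = 2 - 4*5*(-4 + 3) = 2 - 20*(-1) = 2 - 1*(-20) = 2 + 20 = 22)
M(3, 9)*x + (44 - 7) = -7*22 + (44 - 7) = -154 + 37 = -117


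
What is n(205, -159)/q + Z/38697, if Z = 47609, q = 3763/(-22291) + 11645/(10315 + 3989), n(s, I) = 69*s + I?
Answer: 24653835081196825/1137430556553 ≈ 21675.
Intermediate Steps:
n(s, I) = I + 69*s
q = 205752743/318850464 (q = 3763*(-1/22291) + 11645/14304 = -3763/22291 + 11645*(1/14304) = -3763/22291 + 11645/14304 = 205752743/318850464 ≈ 0.64530)
n(205, -159)/q + Z/38697 = (-159 + 69*205)/(205752743/318850464) + 47609/38697 = (-159 + 14145)*(318850464/205752743) + 47609*(1/38697) = 13986*(318850464/205752743) + 47609/38697 = 637063227072/29393249 + 47609/38697 = 24653835081196825/1137430556553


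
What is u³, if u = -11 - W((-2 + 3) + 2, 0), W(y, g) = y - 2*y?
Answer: -512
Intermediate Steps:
W(y, g) = -y
u = -8 (u = -11 - (-1)*((-2 + 3) + 2) = -11 - (-1)*(1 + 2) = -11 - (-1)*3 = -11 - 1*(-3) = -11 + 3 = -8)
u³ = (-8)³ = -512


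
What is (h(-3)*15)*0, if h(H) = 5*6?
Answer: 0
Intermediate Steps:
h(H) = 30
(h(-3)*15)*0 = (30*15)*0 = 450*0 = 0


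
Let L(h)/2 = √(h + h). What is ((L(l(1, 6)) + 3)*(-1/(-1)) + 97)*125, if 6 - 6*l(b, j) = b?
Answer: 12500 + 250*√15/3 ≈ 12823.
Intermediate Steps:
l(b, j) = 1 - b/6
L(h) = 2*√2*√h (L(h) = 2*√(h + h) = 2*√(2*h) = 2*(√2*√h) = 2*√2*√h)
((L(l(1, 6)) + 3)*(-1/(-1)) + 97)*125 = ((2*√2*√(1 - ⅙*1) + 3)*(-1/(-1)) + 97)*125 = ((2*√2*√(1 - ⅙) + 3)*(-1*(-1)) + 97)*125 = ((2*√2*√(⅚) + 3)*1 + 97)*125 = ((2*√2*(√30/6) + 3)*1 + 97)*125 = ((2*√15/3 + 3)*1 + 97)*125 = ((3 + 2*√15/3)*1 + 97)*125 = ((3 + 2*√15/3) + 97)*125 = (100 + 2*√15/3)*125 = 12500 + 250*√15/3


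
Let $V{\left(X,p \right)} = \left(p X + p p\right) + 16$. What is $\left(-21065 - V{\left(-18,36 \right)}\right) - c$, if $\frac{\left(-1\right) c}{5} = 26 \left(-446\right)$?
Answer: $-79709$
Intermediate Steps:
$c = 57980$ ($c = - 5 \cdot 26 \left(-446\right) = \left(-5\right) \left(-11596\right) = 57980$)
$V{\left(X,p \right)} = 16 + p^{2} + X p$ ($V{\left(X,p \right)} = \left(X p + p^{2}\right) + 16 = \left(p^{2} + X p\right) + 16 = 16 + p^{2} + X p$)
$\left(-21065 - V{\left(-18,36 \right)}\right) - c = \left(-21065 - \left(16 + 36^{2} - 648\right)\right) - 57980 = \left(-21065 - \left(16 + 1296 - 648\right)\right) - 57980 = \left(-21065 - 664\right) - 57980 = -21729 - 57980 = -79709$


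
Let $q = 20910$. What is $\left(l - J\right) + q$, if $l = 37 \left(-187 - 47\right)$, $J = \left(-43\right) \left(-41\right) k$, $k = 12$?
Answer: $-8904$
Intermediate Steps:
$J = 21156$ ($J = \left(-43\right) \left(-41\right) 12 = 1763 \cdot 12 = 21156$)
$l = -8658$ ($l = 37 \left(-234\right) = -8658$)
$\left(l - J\right) + q = \left(-8658 - 21156\right) + 20910 = -29814 + 20910 = -8904$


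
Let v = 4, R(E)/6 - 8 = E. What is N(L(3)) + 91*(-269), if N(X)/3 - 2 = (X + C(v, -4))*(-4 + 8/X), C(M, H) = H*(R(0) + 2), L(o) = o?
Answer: -23685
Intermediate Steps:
R(E) = 48 + 6*E
C(M, H) = 50*H (C(M, H) = H*((48 + 6*0) + 2) = H*((48 + 0) + 2) = H*(48 + 2) = H*50 = 50*H)
N(X) = 6 + 3*(-200 + X)*(-4 + 8/X) (N(X) = 6 + 3*((X + 50*(-4))*(-4 + 8/X)) = 6 + 3*((X - 200)*(-4 + 8/X)) = 6 + 3*((-200 + X)*(-4 + 8/X)) = 6 + 3*(-200 + X)*(-4 + 8/X))
N(L(3)) + 91*(-269) = (2430 - 4800/3 - 12*3) + 91*(-269) = (2430 - 4800*⅓ - 36) - 24479 = (2430 - 1600 - 36) - 24479 = 794 - 24479 = -23685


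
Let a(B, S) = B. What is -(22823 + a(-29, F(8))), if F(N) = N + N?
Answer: -22794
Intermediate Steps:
F(N) = 2*N
-(22823 + a(-29, F(8))) = -(22823 - 29) = -1*22794 = -22794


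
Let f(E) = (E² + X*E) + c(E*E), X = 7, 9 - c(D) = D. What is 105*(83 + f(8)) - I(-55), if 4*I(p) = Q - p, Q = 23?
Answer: 31041/2 ≈ 15521.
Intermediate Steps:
c(D) = 9 - D
f(E) = 9 + 7*E (f(E) = (E² + 7*E) + (9 - E*E) = (E² + 7*E) + (9 - E²) = 9 + 7*E)
I(p) = 23/4 - p/4 (I(p) = (23 - p)/4 = 23/4 - p/4)
105*(83 + f(8)) - I(-55) = 105*(83 + (9 + 7*8)) - (23/4 - ¼*(-55)) = 105*(83 + (9 + 56)) - (23/4 + 55/4) = 105*(83 + 65) - 1*39/2 = 105*148 - 39/2 = 15540 - 39/2 = 31041/2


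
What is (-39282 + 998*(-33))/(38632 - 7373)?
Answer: -72216/31259 ≈ -2.3102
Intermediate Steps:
(-39282 + 998*(-33))/(38632 - 7373) = (-39282 - 32934)/31259 = -72216*1/31259 = -72216/31259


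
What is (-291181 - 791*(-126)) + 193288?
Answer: 1773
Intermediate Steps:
(-291181 - 791*(-126)) + 193288 = (-291181 + 99666) + 193288 = -191515 + 193288 = 1773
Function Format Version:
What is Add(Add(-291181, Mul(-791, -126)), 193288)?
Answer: 1773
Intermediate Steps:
Add(Add(-291181, Mul(-791, -126)), 193288) = Add(Add(-291181, 99666), 193288) = Add(-191515, 193288) = 1773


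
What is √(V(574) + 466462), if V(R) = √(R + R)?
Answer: √(466462 + 2*√287) ≈ 683.00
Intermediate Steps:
V(R) = √2*√R (V(R) = √(2*R) = √2*√R)
√(V(574) + 466462) = √(√2*√574 + 466462) = √(2*√287 + 466462) = √(466462 + 2*√287)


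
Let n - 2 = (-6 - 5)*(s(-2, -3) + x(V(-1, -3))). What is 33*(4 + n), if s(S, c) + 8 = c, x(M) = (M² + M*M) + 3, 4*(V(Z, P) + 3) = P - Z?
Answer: -11583/2 ≈ -5791.5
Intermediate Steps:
V(Z, P) = -3 - Z/4 + P/4 (V(Z, P) = -3 + (P - Z)/4 = -3 + (-Z/4 + P/4) = -3 - Z/4 + P/4)
x(M) = 3 + 2*M² (x(M) = (M² + M²) + 3 = 2*M² + 3 = 3 + 2*M²)
s(S, c) = -8 + c
n = -359/2 (n = 2 + (-6 - 5)*((-8 - 3) + (3 + 2*(-3 - ¼*(-1) + (¼)*(-3))²)) = 2 - 11*(-11 + (3 + 2*(-3 + ¼ - ¾)²)) = 2 - 11*(-11 + (3 + 2*(-7/2)²)) = 2 - 11*(-11 + (3 + 2*(49/4))) = 2 - 11*(-11 + (3 + 49/2)) = 2 - 11*(-11 + 55/2) = 2 - 11*33/2 = 2 - 363/2 = -359/2 ≈ -179.50)
33*(4 + n) = 33*(4 - 359/2) = 33*(-351/2) = -11583/2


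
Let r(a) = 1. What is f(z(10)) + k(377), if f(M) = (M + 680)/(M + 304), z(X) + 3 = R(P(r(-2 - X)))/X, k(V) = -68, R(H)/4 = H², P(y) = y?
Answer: -99089/1507 ≈ -65.752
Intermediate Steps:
R(H) = 4*H²
z(X) = -3 + 4/X (z(X) = -3 + (4*1²)/X = -3 + (4*1)/X = -3 + 4/X)
f(M) = (680 + M)/(304 + M)
f(z(10)) + k(377) = (680 + (-3 + 4/10))/(304 + (-3 + 4/10)) - 68 = (680 + (-3 + 4*(⅒)))/(304 + (-3 + 4*(⅒))) - 68 = (680 + (-3 + ⅖))/(304 + (-3 + ⅖)) - 68 = (680 - 13/5)/(304 - 13/5) - 68 = (3387/5)/(1507/5) - 68 = (5/1507)*(3387/5) - 68 = 3387/1507 - 68 = -99089/1507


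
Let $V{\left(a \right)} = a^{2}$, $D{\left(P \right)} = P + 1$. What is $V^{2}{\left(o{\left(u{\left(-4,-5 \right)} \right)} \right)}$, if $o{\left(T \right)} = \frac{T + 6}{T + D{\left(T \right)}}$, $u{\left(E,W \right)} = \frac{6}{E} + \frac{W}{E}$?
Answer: $\frac{279841}{16} \approx 17490.0$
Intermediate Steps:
$D{\left(P \right)} = 1 + P$
$o{\left(T \right)} = \frac{6 + T}{1 + 2 T}$ ($o{\left(T \right)} = \frac{T + 6}{T + \left(1 + T\right)} = \frac{6 + T}{1 + 2 T}$)
$V^{2}{\left(o{\left(u{\left(-4,-5 \right)} \right)} \right)} = \left(\left(\frac{6 + \frac{6 - 5}{-4}}{1 + 2 \frac{6 - 5}{-4}}\right)^{2}\right)^{2} = \left(\left(\frac{6 - \frac{1}{4}}{1 + 2 \left(\left(- \frac{1}{4}\right) 1\right)}\right)^{2}\right)^{2} = \left(\left(\frac{6 - \frac{1}{4}}{1 + 2 \left(- \frac{1}{4}\right)}\right)^{2}\right)^{2} = \left(\left(\frac{1}{1 - \frac{1}{2}} \cdot \frac{23}{4}\right)^{2}\right)^{2} = \left(\left(\frac{1}{\frac{1}{2}} \cdot \frac{23}{4}\right)^{2}\right)^{2} = \left(\left(2 \cdot \frac{23}{4}\right)^{2}\right)^{2} = \left(\left(\frac{23}{2}\right)^{2}\right)^{2} = \left(\frac{529}{4}\right)^{2} = \frac{279841}{16}$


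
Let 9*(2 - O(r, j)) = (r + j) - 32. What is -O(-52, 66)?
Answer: -4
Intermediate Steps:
O(r, j) = 50/9 - j/9 - r/9 (O(r, j) = 2 - ((r + j) - 32)/9 = 2 - ((j + r) - 32)/9 = 2 - (-32 + j + r)/9 = 2 + (32/9 - j/9 - r/9) = 50/9 - j/9 - r/9)
-O(-52, 66) = -(50/9 - ⅑*66 - ⅑*(-52)) = -(50/9 - 22/3 + 52/9) = -1*4 = -4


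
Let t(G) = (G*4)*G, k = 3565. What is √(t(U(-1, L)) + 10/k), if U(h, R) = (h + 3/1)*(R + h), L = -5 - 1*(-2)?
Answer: √130143890/713 ≈ 16.000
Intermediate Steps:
L = -3 (L = -5 + 2 = -3)
U(h, R) = (3 + h)*(R + h) (U(h, R) = (h + 3*1)*(R + h) = (h + 3)*(R + h) = (3 + h)*(R + h))
t(G) = 4*G² (t(G) = (4*G)*G = 4*G²)
√(t(U(-1, L)) + 10/k) = √(4*((-1)² + 3*(-3) + 3*(-1) - 3*(-1))² + 10/3565) = √(4*(1 - 9 - 3 + 3)² + 10*(1/3565)) = √(4*(-8)² + 2/713) = √(4*64 + 2/713) = √(256 + 2/713) = √(182530/713) = √130143890/713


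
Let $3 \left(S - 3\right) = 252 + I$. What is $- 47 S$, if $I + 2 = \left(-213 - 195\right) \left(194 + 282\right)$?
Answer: $\frac{9115603}{3} \approx 3.0385 \cdot 10^{6}$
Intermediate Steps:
$I = -194210$ ($I = -2 + \left(-213 - 195\right) \left(194 + 282\right) = -2 - 194208 = -194210$)
$S = - \frac{193949}{3}$ ($S = 3 + \frac{252 - 194210}{3} = 3 + \frac{1}{3} \left(-193958\right) = 3 - \frac{193958}{3} = - \frac{193949}{3} \approx -64650.0$)
$- 47 S = \left(-47\right) \left(- \frac{193949}{3}\right) = \frac{9115603}{3}$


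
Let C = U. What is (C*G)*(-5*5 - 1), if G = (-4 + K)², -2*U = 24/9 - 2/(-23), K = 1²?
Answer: 7410/23 ≈ 322.17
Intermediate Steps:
K = 1
U = -95/69 (U = -(24/9 - 2/(-23))/2 = -(24*(⅑) - 2*(-1/23))/2 = -(8/3 + 2/23)/2 = -½*190/69 = -95/69 ≈ -1.3768)
G = 9 (G = (-4 + 1)² = (-3)² = 9)
C = -95/69 ≈ -1.3768
(C*G)*(-5*5 - 1) = (-95/69*9)*(-5*5 - 1) = -285*(-25 - 1)/23 = -285/23*(-26) = 7410/23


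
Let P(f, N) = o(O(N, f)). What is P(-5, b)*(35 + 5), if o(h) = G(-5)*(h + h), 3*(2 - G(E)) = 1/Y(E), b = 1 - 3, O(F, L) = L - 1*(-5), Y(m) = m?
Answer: 0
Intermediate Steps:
O(F, L) = 5 + L (O(F, L) = L + 5 = 5 + L)
b = -2
G(E) = 2 - 1/(3*E)
o(h) = 62*h/15 (o(h) = (2 - ⅓/(-5))*(h + h) = (2 - ⅓*(-⅕))*(2*h) = (2 + 1/15)*(2*h) = 31*(2*h)/15 = 62*h/15)
P(f, N) = 62/3 + 62*f/15 (P(f, N) = 62*(5 + f)/15 = 62/3 + 62*f/15)
P(-5, b)*(35 + 5) = (62/3 + (62/15)*(-5))*(35 + 5) = (62/3 - 62/3)*40 = 0*40 = 0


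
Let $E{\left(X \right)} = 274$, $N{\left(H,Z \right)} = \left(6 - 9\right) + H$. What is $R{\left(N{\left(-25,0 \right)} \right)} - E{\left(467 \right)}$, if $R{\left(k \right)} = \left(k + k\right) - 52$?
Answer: $-382$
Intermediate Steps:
$N{\left(H,Z \right)} = -3 + H$
$R{\left(k \right)} = -52 + 2 k$ ($R{\left(k \right)} = 2 k - 52 = -52 + 2 k$)
$R{\left(N{\left(-25,0 \right)} \right)} - E{\left(467 \right)} = \left(-52 + 2 \left(-3 - 25\right)\right) - 274 = \left(-52 + 2 \left(-28\right)\right) - 274 = \left(-52 - 56\right) - 274 = -108 - 274 = -382$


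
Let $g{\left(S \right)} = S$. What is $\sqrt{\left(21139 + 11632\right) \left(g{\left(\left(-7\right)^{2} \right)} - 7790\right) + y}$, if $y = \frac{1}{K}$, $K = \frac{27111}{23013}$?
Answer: $\frac{2 i \sqrt{5179350874287233}}{9037} \approx 15927.0 i$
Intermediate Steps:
$K = \frac{9037}{7671}$ ($K = 27111 \cdot \frac{1}{23013} = \frac{9037}{7671} \approx 1.1781$)
$y = \frac{7671}{9037}$ ($y = \frac{1}{\frac{9037}{7671}} = \frac{7671}{9037} \approx 0.84884$)
$\sqrt{\left(21139 + 11632\right) \left(g{\left(\left(-7\right)^{2} \right)} - 7790\right) + y} = \sqrt{\left(21139 + 11632\right) \left(\left(-7\right)^{2} - 7790\right) + \frac{7671}{9037}} = \sqrt{32771 \left(49 - 7790\right) + \frac{7671}{9037}} = \sqrt{32771 \left(-7741\right) + \frac{7671}{9037}} = \sqrt{-253680311 + \frac{7671}{9037}} = \sqrt{- \frac{2292508962836}{9037}} = \frac{2 i \sqrt{5179350874287233}}{9037}$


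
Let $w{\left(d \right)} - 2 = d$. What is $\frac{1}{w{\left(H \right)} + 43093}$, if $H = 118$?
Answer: $\frac{1}{43213} \approx 2.3141 \cdot 10^{-5}$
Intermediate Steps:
$w{\left(d \right)} = 2 + d$
$\frac{1}{w{\left(H \right)} + 43093} = \frac{1}{\left(2 + 118\right) + 43093} = \frac{1}{120 + 43093} = \frac{1}{43213}$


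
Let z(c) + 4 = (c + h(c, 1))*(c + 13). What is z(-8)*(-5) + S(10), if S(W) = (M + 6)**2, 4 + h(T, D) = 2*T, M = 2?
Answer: 784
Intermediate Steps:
h(T, D) = -4 + 2*T
S(W) = 64 (S(W) = (2 + 6)**2 = 8**2 = 64)
z(c) = -4 + (-4 + 3*c)*(13 + c) (z(c) = -4 + (c + (-4 + 2*c))*(c + 13) = -4 + (-4 + 3*c)*(13 + c))
z(-8)*(-5) + S(10) = (-56 + 3*(-8)**2 + 35*(-8))*(-5) + 64 = (-56 + 3*64 - 280)*(-5) + 64 = (-56 + 192 - 280)*(-5) + 64 = -144*(-5) + 64 = 720 + 64 = 784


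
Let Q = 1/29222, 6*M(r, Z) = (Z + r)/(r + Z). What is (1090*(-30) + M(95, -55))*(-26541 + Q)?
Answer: 152168236435099/175332 ≈ 8.6789e+8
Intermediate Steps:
M(r, Z) = ⅙ (M(r, Z) = ((Z + r)/(r + Z))/6 = ((Z + r)/(Z + r))/6 = (⅙)*1 = ⅙)
Q = 1/29222 ≈ 3.4221e-5
(1090*(-30) + M(95, -55))*(-26541 + Q) = (1090*(-30) + ⅙)*(-26541 + 1/29222) = (-32700 + ⅙)*(-775581101/29222) = -196199/6*(-775581101/29222) = 152168236435099/175332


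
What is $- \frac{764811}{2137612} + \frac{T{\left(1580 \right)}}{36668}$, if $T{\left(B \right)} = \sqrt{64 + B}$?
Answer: $- \frac{764811}{2137612} + \frac{\sqrt{411}}{18334} \approx -0.35668$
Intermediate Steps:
$- \frac{764811}{2137612} + \frac{T{\left(1580 \right)}}{36668} = - \frac{764811}{2137612} + \frac{\sqrt{64 + 1580}}{36668} = \left(-764811\right) \frac{1}{2137612} + \sqrt{1644} \cdot \frac{1}{36668} = - \frac{764811}{2137612} + 2 \sqrt{411} \cdot \frac{1}{36668} = - \frac{764811}{2137612} + \frac{\sqrt{411}}{18334}$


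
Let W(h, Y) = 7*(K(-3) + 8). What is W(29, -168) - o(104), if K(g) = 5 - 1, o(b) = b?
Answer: -20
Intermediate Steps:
K(g) = 4
W(h, Y) = 84 (W(h, Y) = 7*(4 + 8) = 7*12 = 84)
W(29, -168) - o(104) = 84 - 1*104 = 84 - 104 = -20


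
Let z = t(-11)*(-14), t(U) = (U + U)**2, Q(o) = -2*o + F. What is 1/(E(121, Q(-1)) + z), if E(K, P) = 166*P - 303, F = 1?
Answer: -1/6581 ≈ -0.00015195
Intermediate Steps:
Q(o) = 1 - 2*o (Q(o) = -2*o + 1 = 1 - 2*o)
t(U) = 4*U**2 (t(U) = (2*U)**2 = 4*U**2)
z = -6776 (z = (4*(-11)**2)*(-14) = (4*121)*(-14) = 484*(-14) = -6776)
E(K, P) = -303 + 166*P
1/(E(121, Q(-1)) + z) = 1/((-303 + 166*(1 - 2*(-1))) - 6776) = 1/((-303 + 166*(1 + 2)) - 6776) = 1/((-303 + 166*3) - 6776) = 1/((-303 + 498) - 6776) = 1/(195 - 6776) = 1/(-6581) = -1/6581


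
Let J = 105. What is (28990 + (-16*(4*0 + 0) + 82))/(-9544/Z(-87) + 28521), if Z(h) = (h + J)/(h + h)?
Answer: 87216/362339 ≈ 0.24070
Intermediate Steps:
Z(h) = (105 + h)/(2*h) (Z(h) = (h + 105)/(h + h) = (105 + h)/((2*h)) = (105 + h)*(1/(2*h)) = (105 + h)/(2*h))
(28990 + (-16*(4*0 + 0) + 82))/(-9544/Z(-87) + 28521) = (28990 + (-16*(4*0 + 0) + 82))/(-9544*(-174/(105 - 87)) + 28521) = (28990 + (-16*(0 + 0) + 82))/(-9544/((1/2)*(-1/87)*18) + 28521) = (28990 + (-16*0 + 82))/(-9544/(-3/29) + 28521) = (28990 + (0 + 82))/(-9544*(-29/3) + 28521) = (28990 + 82)/(276776/3 + 28521) = 29072/(362339/3) = 29072*(3/362339) = 87216/362339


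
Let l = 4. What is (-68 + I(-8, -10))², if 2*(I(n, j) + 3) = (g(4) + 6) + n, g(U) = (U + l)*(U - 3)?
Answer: 4624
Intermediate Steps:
g(U) = (-3 + U)*(4 + U) (g(U) = (U + 4)*(U - 3) = (4 + U)*(-3 + U) = (-3 + U)*(4 + U))
I(n, j) = 4 + n/2 (I(n, j) = -3 + (((-12 + 4 + 4²) + 6) + n)/2 = -3 + (((-12 + 4 + 16) + 6) + n)/2 = -3 + ((8 + 6) + n)/2 = -3 + (14 + n)/2 = -3 + (7 + n/2) = 4 + n/2)
(-68 + I(-8, -10))² = (-68 + (4 + (½)*(-8)))² = (-68 + (4 - 4))² = (-68 + 0)² = (-68)² = 4624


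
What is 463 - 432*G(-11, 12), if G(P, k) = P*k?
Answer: 57487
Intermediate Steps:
463 - 432*G(-11, 12) = 463 - (-4752)*12 = 463 - 432*(-132) = 463 + 57024 = 57487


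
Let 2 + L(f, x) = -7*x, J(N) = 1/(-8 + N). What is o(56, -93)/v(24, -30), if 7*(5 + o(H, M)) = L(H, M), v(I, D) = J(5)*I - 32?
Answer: -307/140 ≈ -2.1929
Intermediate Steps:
v(I, D) = -32 - I/3 (v(I, D) = I/(-8 + 5) - 32 = I/(-3) - 32 = -I/3 - 32 = -32 - I/3)
L(f, x) = -2 - 7*x
o(H, M) = -37/7 - M (o(H, M) = -5 + (-2 - 7*M)/7 = -5 + (-2/7 - M) = -37/7 - M)
o(56, -93)/v(24, -30) = (-37/7 - 1*(-93))/(-32 - ⅓*24) = (-37/7 + 93)/(-32 - 8) = (614/7)/(-40) = (614/7)*(-1/40) = -307/140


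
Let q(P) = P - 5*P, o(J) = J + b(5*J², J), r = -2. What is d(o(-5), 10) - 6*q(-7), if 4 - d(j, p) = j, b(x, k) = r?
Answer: -157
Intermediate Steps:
b(x, k) = -2
o(J) = -2 + J (o(J) = J - 2 = -2 + J)
d(j, p) = 4 - j
q(P) = -4*P
d(o(-5), 10) - 6*q(-7) = (4 - (-2 - 5)) - (-24)*(-7) = (4 - 1*(-7)) - 6*28 = (4 + 7) - 168 = 11 - 168 = -157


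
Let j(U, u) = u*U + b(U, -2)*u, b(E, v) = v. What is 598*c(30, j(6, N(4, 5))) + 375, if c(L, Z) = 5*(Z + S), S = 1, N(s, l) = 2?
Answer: 27285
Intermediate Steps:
j(U, u) = -2*u + U*u (j(U, u) = u*U - 2*u = U*u - 2*u = -2*u + U*u)
c(L, Z) = 5 + 5*Z (c(L, Z) = 5*(Z + 1) = 5*(1 + Z) = 5 + 5*Z)
598*c(30, j(6, N(4, 5))) + 375 = 598*(5 + 5*(2*(-2 + 6))) + 375 = 598*(5 + 5*(2*4)) + 375 = 598*(5 + 5*8) + 375 = 598*(5 + 40) + 375 = 598*45 + 375 = 26910 + 375 = 27285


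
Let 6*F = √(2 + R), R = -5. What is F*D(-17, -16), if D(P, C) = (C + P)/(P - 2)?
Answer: 11*I*√3/38 ≈ 0.50138*I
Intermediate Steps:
D(P, C) = (C + P)/(-2 + P)
F = I*√3/6 (F = √(2 - 5)/6 = √(-3)/6 = (I*√3)/6 = I*√3/6 ≈ 0.28868*I)
F*D(-17, -16) = (I*√3/6)*((-16 - 17)/(-2 - 17)) = (I*√3/6)*(-33/(-19)) = (I*√3/6)*(-1/19*(-33)) = (I*√3/6)*(33/19) = 11*I*√3/38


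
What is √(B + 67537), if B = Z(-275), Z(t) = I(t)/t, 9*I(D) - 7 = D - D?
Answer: 2*√459673687/165 ≈ 259.88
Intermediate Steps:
I(D) = 7/9 (I(D) = 7/9 + (D - D)/9 = 7/9 + (⅑)*0 = 7/9 + 0 = 7/9)
Z(t) = 7/(9*t)
B = -7/2475 (B = (7/9)/(-275) = (7/9)*(-1/275) = -7/2475 ≈ -0.0028283)
√(B + 67537) = √(-7/2475 + 67537) = √(167154068/2475) = 2*√459673687/165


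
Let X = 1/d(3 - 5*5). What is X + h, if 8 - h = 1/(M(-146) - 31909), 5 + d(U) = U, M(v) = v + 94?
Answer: 6871642/862947 ≈ 7.9630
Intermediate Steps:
M(v) = 94 + v
d(U) = -5 + U
X = -1/27 (X = 1/(-5 + (3 - 5*5)) = 1/(-5 + (3 - 25)) = 1/(-5 - 22) = 1/(-27) = -1/27 ≈ -0.037037)
h = 255689/31961 (h = 8 - 1/((94 - 146) - 31909) = 8 - 1/(-52 - 31909) = 8 - 1/(-31961) = 8 - 1*(-1/31961) = 8 + 1/31961 = 255689/31961 ≈ 8.0000)
X + h = -1/27 + 255689/31961 = 6871642/862947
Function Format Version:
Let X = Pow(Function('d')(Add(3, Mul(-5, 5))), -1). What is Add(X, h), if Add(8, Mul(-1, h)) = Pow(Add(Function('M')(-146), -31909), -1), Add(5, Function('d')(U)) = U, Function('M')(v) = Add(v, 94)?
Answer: Rational(6871642, 862947) ≈ 7.9630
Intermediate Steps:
Function('M')(v) = Add(94, v)
Function('d')(U) = Add(-5, U)
X = Rational(-1, 27) (X = Pow(Add(-5, Add(3, Mul(-5, 5))), -1) = Pow(Add(-5, Add(3, -25)), -1) = Pow(Add(-5, -22), -1) = Pow(-27, -1) = Rational(-1, 27) ≈ -0.037037)
h = Rational(255689, 31961) (h = Add(8, Mul(-1, Pow(Add(Add(94, -146), -31909), -1))) = Add(8, Mul(-1, Pow(Add(-52, -31909), -1))) = Add(8, Mul(-1, Pow(-31961, -1))) = Add(8, Mul(-1, Rational(-1, 31961))) = Add(8, Rational(1, 31961)) = Rational(255689, 31961) ≈ 8.0000)
Add(X, h) = Add(Rational(-1, 27), Rational(255689, 31961)) = Rational(6871642, 862947)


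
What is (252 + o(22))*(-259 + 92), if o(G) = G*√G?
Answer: -42084 - 3674*√22 ≈ -59317.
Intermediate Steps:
o(G) = G^(3/2)
(252 + o(22))*(-259 + 92) = (252 + 22^(3/2))*(-259 + 92) = (252 + 22*√22)*(-167) = -42084 - 3674*√22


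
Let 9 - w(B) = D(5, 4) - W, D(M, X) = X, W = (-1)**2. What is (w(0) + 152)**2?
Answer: 24964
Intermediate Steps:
W = 1
w(B) = 6 (w(B) = 9 - (4 - 1*1) = 9 - (4 - 1) = 9 - 1*3 = 9 - 3 = 6)
(w(0) + 152)**2 = (6 + 152)**2 = 158**2 = 24964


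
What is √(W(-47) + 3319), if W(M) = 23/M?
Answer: 3*√814510/47 ≈ 57.607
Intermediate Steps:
√(W(-47) + 3319) = √(23/(-47) + 3319) = √(23*(-1/47) + 3319) = √(-23/47 + 3319) = √(155970/47) = 3*√814510/47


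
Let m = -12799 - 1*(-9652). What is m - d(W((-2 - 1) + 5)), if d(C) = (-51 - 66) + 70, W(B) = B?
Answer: -3100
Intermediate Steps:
d(C) = -47 (d(C) = -117 + 70 = -47)
m = -3147 (m = -12799 + 9652 = -3147)
m - d(W((-2 - 1) + 5)) = -3147 - 1*(-47) = -3147 + 47 = -3100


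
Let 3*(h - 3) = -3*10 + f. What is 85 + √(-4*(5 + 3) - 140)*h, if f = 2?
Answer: 85 - 38*I*√43/3 ≈ 85.0 - 83.061*I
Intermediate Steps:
h = -19/3 (h = 3 + (-3*10 + 2)/3 = 3 + (-30 + 2)/3 = 3 + (⅓)*(-28) = 3 - 28/3 = -19/3 ≈ -6.3333)
85 + √(-4*(5 + 3) - 140)*h = 85 + √(-4*(5 + 3) - 140)*(-19/3) = 85 + √(-4*8 - 140)*(-19/3) = 85 + √(-32 - 140)*(-19/3) = 85 + √(-172)*(-19/3) = 85 + (2*I*√43)*(-19/3) = 85 - 38*I*√43/3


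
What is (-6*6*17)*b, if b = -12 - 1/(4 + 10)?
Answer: 51714/7 ≈ 7387.7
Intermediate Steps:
b = -169/14 (b = -12 - 1/14 = -169/14 ≈ -12.071)
(-6*6*17)*b = (-6*6*17)*(-169/14) = -36*17*(-169/14) = -612*(-169/14) = 51714/7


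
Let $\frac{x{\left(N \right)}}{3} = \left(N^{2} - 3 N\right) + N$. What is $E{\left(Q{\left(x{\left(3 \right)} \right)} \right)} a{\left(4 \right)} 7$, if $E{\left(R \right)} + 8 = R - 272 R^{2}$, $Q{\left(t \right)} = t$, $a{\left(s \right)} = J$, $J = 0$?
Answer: $0$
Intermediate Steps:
$a{\left(s \right)} = 0$
$x{\left(N \right)} = - 6 N + 3 N^{2}$ ($x{\left(N \right)} = 3 \left(\left(N^{2} - 3 N\right) + N\right) = 3 \left(N^{2} - 2 N\right) = - 6 N + 3 N^{2}$)
$E{\left(R \right)} = -8 + R - 272 R^{2}$ ($E{\left(R \right)} = -8 - \left(- R + 272 R^{2}\right) = -8 + R - 272 R^{2}$)
$E{\left(Q{\left(x{\left(3 \right)} \right)} \right)} a{\left(4 \right)} 7 = \left(-8 + 3 \cdot 3 \left(-2 + 3\right) - 272 \left(3 \cdot 3 \left(-2 + 3\right)\right)^{2}\right) 0 \cdot 7 = \left(-8 + 3 \cdot 3 \cdot 1 - 272 \left(3 \cdot 3 \cdot 1\right)^{2}\right) 0 = \left(-8 + 9 - 272 \cdot 9^{2}\right) 0 = \left(-8 + 9 - 22032\right) 0 = \left(-22031\right) 0 = 0$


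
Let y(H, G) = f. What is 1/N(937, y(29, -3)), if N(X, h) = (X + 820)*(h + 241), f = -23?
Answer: 1/383026 ≈ 2.6108e-6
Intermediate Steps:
y(H, G) = -23
N(X, h) = (241 + h)*(820 + X) (N(X, h) = (820 + X)*(241 + h) = (241 + h)*(820 + X))
1/N(937, y(29, -3)) = 1/(197620 + 241*937 + 820*(-23) + 937*(-23)) = 1/(197620 + 225817 - 18860 - 21551) = 1/383026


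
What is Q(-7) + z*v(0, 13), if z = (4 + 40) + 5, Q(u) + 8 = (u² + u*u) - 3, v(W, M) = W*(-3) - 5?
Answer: -158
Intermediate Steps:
v(W, M) = -5 - 3*W (v(W, M) = -3*W - 5 = -5 - 3*W)
Q(u) = -11 + 2*u² (Q(u) = -8 + ((u² + u*u) - 3) = -8 + ((u² + u²) - 3) = -8 + (2*u² - 3) = -8 + (-3 + 2*u²) = -11 + 2*u²)
z = 49 (z = 44 + 5 = 49)
Q(-7) + z*v(0, 13) = (-11 + 2*(-7)²) + 49*(-5 - 3*0) = (-11 + 2*49) + 49*(-5 + 0) = (-11 + 98) + 49*(-5) = 87 - 245 = -158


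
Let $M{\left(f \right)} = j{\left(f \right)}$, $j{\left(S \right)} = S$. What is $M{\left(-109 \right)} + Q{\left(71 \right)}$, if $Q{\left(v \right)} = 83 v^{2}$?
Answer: $418294$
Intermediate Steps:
$M{\left(f \right)} = f$
$M{\left(-109 \right)} + Q{\left(71 \right)} = -109 + 83 \cdot 71^{2} = -109 + 83 \cdot 5041 = -109 + 418403 = 418294$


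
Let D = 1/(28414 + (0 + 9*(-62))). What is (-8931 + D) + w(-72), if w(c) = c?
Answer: -250787567/27856 ≈ -9003.0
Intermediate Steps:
D = 1/27856 (D = 1/(28414 + (0 - 558)) = 1/(28414 - 558) = 1/27856 ≈ 3.5899e-5)
(-8931 + D) + w(-72) = (-8931 + 1/27856) - 72 = -248781935/27856 - 72 = -250787567/27856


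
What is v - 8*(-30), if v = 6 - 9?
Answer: 237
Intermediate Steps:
v = -3
v - 8*(-30) = -3 - 8*(-30) = -3 + 240 = 237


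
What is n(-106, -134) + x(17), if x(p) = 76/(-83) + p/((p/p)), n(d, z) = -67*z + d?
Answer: 737711/83 ≈ 8888.1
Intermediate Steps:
n(d, z) = d - 67*z
x(p) = -76/83 + p (x(p) = 76*(-1/83) + p/1 = -76/83 + p*1 = -76/83 + p)
n(-106, -134) + x(17) = (-106 - 67*(-134)) + (-76/83 + 17) = (-106 + 8978) + 1335/83 = 8872 + 1335/83 = 737711/83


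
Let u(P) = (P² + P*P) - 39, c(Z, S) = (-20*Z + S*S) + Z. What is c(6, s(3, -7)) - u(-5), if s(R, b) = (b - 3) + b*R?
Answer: 836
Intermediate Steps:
s(R, b) = -3 + b + R*b (s(R, b) = (-3 + b) + R*b = -3 + b + R*b)
c(Z, S) = S² - 19*Z (c(Z, S) = (-20*Z + S²) + Z = (S² - 20*Z) + Z = S² - 19*Z)
u(P) = -39 + 2*P² (u(P) = (P² + P²) - 39 = 2*P² - 39 = -39 + 2*P²)
c(6, s(3, -7)) - u(-5) = ((-3 - 7 + 3*(-7))² - 19*6) - (-39 + 2*(-5)²) = ((-3 - 7 - 21)² - 114) - (-39 + 2*25) = ((-31)² - 114) - (-39 + 50) = (961 - 114) - 1*11 = 847 - 11 = 836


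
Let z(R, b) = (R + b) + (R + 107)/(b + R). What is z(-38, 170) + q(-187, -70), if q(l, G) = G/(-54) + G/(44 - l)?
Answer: 158617/1188 ≈ 133.52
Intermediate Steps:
q(l, G) = -G/54 + G/(44 - l) (q(l, G) = G*(-1/54) + G/(44 - l) = -G/54 + G/(44 - l))
z(R, b) = R + b + (107 + R)/(R + b) (z(R, b) = (R + b) + (107 + R)/(R + b) = R + b + (107 + R)/(R + b))
z(-38, 170) + q(-187, -70) = (107 - 38 + (-38)**2 + 170**2 + 2*(-38)*170)/(-38 + 170) - 1*(-70)*(10 - 187)/(-2376 + 54*(-187)) = (107 - 38 + 1444 + 28900 - 12920)/132 - 1*(-70)*(-177)/(-2376 - 10098) = (1/132)*17493 - 1*(-70)*(-177)/(-12474) = 5831/44 - 1*(-70)*(-1/12474)*(-177) = 5831/44 + 295/297 = 158617/1188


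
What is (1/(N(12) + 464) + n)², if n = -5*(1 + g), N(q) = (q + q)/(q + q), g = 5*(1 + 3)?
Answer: 2383782976/216225 ≈ 11025.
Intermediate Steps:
g = 20 (g = 5*4 = 20)
N(q) = 1 (N(q) = (2*q)/((2*q)) = (2*q)*(1/(2*q)) = 1)
n = -105 (n = -5*(1 + 20) = -5*21 = -105)
(1/(N(12) + 464) + n)² = (1/(1 + 464) - 105)² = (1/465 - 105)² = (-48824/465)² = 2383782976/216225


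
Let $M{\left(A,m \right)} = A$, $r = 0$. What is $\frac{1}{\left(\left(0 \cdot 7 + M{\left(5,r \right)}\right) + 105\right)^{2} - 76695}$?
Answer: $- \frac{1}{64595} \approx -1.5481 \cdot 10^{-5}$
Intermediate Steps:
$\frac{1}{\left(\left(0 \cdot 7 + M{\left(5,r \right)}\right) + 105\right)^{2} - 76695} = \frac{1}{\left(\left(0 \cdot 7 + 5\right) + 105\right)^{2} - 76695} = \frac{1}{\left(\left(0 + 5\right) + 105\right)^{2} - 76695} = \frac{1}{\left(5 + 105\right)^{2} - 76695} = \frac{1}{110^{2} - 76695} = \frac{1}{12100 - 76695} = \frac{1}{-64595} = - \frac{1}{64595}$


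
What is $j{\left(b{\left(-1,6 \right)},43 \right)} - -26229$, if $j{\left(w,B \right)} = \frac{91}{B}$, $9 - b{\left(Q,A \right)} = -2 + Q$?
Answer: $\frac{1127938}{43} \approx 26231.0$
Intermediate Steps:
$b{\left(Q,A \right)} = 11 - Q$ ($b{\left(Q,A \right)} = 9 - \left(-2 + Q\right) = 11 - Q$)
$j{\left(b{\left(-1,6 \right)},43 \right)} - -26229 = \frac{91}{43} - -26229 = 91 \cdot \frac{1}{43} + 26229 = \frac{91}{43} + 26229 = \frac{1127938}{43}$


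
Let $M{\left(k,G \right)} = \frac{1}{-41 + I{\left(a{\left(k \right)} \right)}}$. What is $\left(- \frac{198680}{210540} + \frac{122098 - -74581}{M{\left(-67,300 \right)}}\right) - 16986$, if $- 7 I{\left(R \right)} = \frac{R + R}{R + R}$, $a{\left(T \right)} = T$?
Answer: $- \frac{85362631828}{10527} \approx -8.1089 \cdot 10^{6}$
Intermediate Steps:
$I{\left(R \right)} = - \frac{1}{7}$ ($I{\left(R \right)} = - \frac{\left(R + R\right) \frac{1}{R + R}}{7} = - \frac{2 R \frac{1}{2 R}}{7} = \left(- \frac{1}{7}\right) 1 = - \frac{1}{7}$)
$M{\left(k,G \right)} = - \frac{7}{288}$ ($M{\left(k,G \right)} = \frac{1}{-41 - \frac{1}{7}} = \frac{1}{- \frac{288}{7}} = - \frac{7}{288}$)
$\left(- \frac{198680}{210540} + \frac{122098 - -74581}{M{\left(-67,300 \right)}}\right) - 16986 = \left(- \frac{198680}{210540} + \frac{122098 - -74581}{- \frac{7}{288}}\right) - 16986 = \left(\left(-198680\right) \frac{1}{210540} + \left(122098 + 74581\right) \left(- \frac{288}{7}\right)\right) - 16986 = \left(- \frac{9934}{10527} + 196679 \left(- \frac{288}{7}\right)\right) - 16986 = \left(- \frac{9934}{10527} - 8091936\right) - 16986 = - \frac{85183820206}{10527} - 16986 = - \frac{85362631828}{10527}$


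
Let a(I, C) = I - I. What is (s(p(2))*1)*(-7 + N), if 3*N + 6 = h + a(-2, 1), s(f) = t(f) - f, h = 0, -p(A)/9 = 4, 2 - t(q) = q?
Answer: -666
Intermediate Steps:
t(q) = 2 - q
p(A) = -36 (p(A) = -9*4 = -36)
a(I, C) = 0
s(f) = 2 - 2*f (s(f) = (2 - f) - f = 2 - 2*f)
N = -2 (N = -2 + (0 + 0)/3 = -2 + (⅓)*0 = -2 + 0 = -2)
(s(p(2))*1)*(-7 + N) = ((2 - 2*(-36))*1)*(-7 - 2) = ((2 + 72)*1)*(-9) = (74*1)*(-9) = 74*(-9) = -666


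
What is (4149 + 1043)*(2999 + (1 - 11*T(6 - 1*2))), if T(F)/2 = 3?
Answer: 15233328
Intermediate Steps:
T(F) = 6 (T(F) = 2*3 = 6)
(4149 + 1043)*(2999 + (1 - 11*T(6 - 1*2))) = (4149 + 1043)*(2999 + (1 - 11*6)) = 5192*(2999 + (1 - 66)) = 5192*(2999 - 65) = 5192*2934 = 15233328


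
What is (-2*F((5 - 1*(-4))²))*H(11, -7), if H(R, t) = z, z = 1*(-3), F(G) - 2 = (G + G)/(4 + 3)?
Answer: 1056/7 ≈ 150.86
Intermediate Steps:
F(G) = 2 + 2*G/7 (F(G) = 2 + (G + G)/(4 + 3) = 2 + (2*G)/7 = 2 + (2*G)*(⅐) = 2 + 2*G/7)
z = -3
H(R, t) = -3
(-2*F((5 - 1*(-4))²))*H(11, -7) = -2*(2 + 2*(5 - 1*(-4))²/7)*(-3) = -2*(2 + 2*(5 + 4)²/7)*(-3) = -2*(2 + (2/7)*9²)*(-3) = -2*(2 + (2/7)*81)*(-3) = -2*(2 + 162/7)*(-3) = -2*176/7*(-3) = -352/7*(-3) = 1056/7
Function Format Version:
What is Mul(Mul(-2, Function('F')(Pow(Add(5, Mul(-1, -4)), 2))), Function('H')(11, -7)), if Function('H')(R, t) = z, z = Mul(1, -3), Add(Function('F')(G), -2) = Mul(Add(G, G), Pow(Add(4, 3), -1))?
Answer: Rational(1056, 7) ≈ 150.86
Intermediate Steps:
Function('F')(G) = Add(2, Mul(Rational(2, 7), G)) (Function('F')(G) = Add(2, Mul(Add(G, G), Pow(Add(4, 3), -1))) = Add(2, Mul(Mul(2, G), Pow(7, -1))) = Add(2, Mul(Mul(2, G), Rational(1, 7))) = Add(2, Mul(Rational(2, 7), G)))
z = -3
Function('H')(R, t) = -3
Mul(Mul(-2, Function('F')(Pow(Add(5, Mul(-1, -4)), 2))), Function('H')(11, -7)) = Mul(Mul(-2, Add(2, Mul(Rational(2, 7), Pow(Add(5, Mul(-1, -4)), 2)))), -3) = Mul(Mul(-2, Add(2, Mul(Rational(2, 7), Pow(Add(5, 4), 2)))), -3) = Mul(Mul(-2, Add(2, Mul(Rational(2, 7), Pow(9, 2)))), -3) = Mul(Mul(-2, Add(2, Mul(Rational(2, 7), 81))), -3) = Mul(Mul(-2, Add(2, Rational(162, 7))), -3) = Mul(Mul(-2, Rational(176, 7)), -3) = Mul(Rational(-352, 7), -3) = Rational(1056, 7)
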